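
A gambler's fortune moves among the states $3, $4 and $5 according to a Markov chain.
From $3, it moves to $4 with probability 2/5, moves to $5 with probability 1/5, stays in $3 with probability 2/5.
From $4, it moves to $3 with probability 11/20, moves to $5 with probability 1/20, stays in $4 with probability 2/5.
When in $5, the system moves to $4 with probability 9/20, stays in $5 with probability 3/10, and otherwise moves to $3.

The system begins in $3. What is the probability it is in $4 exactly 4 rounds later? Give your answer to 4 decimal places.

0.4077

Propagate the distribution vector 4 rounds from $3.
After 0 rounds: (1.0000, 0.0000, 0.0000)
After 1 round: (0.4000, 0.4000, 0.2000)
After 2 rounds: (0.4300, 0.4100, 0.1600)
After 3 rounds: (0.4375, 0.4080, 0.1545)
After 4 rounds: (0.4380, 0.4077, 0.1543)
P(in $4 after 4 rounds) = 0.4077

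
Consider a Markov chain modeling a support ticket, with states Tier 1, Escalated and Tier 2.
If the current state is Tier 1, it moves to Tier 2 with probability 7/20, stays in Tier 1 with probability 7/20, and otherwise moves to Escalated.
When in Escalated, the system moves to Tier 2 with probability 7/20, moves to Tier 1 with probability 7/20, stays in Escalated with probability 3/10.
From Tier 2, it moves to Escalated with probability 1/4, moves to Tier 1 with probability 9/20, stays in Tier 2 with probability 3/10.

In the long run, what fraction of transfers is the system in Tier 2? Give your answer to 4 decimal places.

Let the stationary distribution be π with π = πP and π_1 + π_2 + π_3 = 1.
π_1 = 0.35·π_1 + 0.35·π_2 + 0.45·π_3
π_2 = 0.3·π_1 + 0.3·π_2 + 0.25·π_3
Solving with the normalization constraint gives π = (0.3833, 0.2833, 0.3333).
So the stationary probability of Tier 2 is 0.3333.

0.3333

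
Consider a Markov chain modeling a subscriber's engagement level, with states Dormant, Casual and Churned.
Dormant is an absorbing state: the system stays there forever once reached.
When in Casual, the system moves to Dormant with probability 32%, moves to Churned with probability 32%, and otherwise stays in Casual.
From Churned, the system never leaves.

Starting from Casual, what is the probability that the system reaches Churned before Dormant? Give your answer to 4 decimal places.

0.5000

Let h(s) be the probability of absorption at Churned starting from transient state s. Then h(Churned) = 1 and h(Dormant) = 0. By first-step analysis:
h(Casual) = 0.32·0 + 0.36·h(Casual) + 0.32·1
Solving: h(Casual) = 0.5000.
Starting from Casual, the probability is 0.5000.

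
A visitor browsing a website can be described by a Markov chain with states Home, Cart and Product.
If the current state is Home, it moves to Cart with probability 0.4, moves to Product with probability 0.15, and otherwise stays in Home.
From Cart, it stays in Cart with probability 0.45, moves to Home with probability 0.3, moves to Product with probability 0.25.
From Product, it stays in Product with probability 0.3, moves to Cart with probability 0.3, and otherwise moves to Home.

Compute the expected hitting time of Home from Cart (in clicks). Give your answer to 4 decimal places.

3.0645

Let t(s) be the expected number of clicks to first reach Home from state s, with t(Home) = 0. Conditioning on the first click:
t(Cart) = 1 + 0.45·t(Cart) + 0.25·t(Product)
t(Product) = 1 + 0.3·t(Cart) + 0.3·t(Product)
Solving: t(Cart) = 3.0645, t(Product) = 2.7419.
Expected clicks from Cart to Home: 3.0645.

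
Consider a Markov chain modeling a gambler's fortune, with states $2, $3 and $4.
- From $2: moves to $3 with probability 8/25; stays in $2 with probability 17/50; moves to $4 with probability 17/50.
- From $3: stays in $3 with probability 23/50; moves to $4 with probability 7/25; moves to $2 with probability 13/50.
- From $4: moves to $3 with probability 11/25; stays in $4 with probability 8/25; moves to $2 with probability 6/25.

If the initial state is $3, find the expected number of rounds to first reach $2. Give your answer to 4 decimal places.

3.9344

Let t(s) be the expected number of rounds to first reach $2 from state s, with t($2) = 0. Conditioning on the first round:
t($3) = 1 + 0.46·t($3) + 0.28·t($4)
t($4) = 1 + 0.44·t($3) + 0.32·t($4)
Solving: t($3) = 3.9344, t($4) = 4.0164.
Expected rounds from $3 to $2: 3.9344.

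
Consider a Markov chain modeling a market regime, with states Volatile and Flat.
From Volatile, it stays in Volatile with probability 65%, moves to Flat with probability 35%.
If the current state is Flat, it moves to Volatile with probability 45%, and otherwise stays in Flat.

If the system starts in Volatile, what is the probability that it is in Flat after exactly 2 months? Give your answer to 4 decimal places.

0.4200

Sum over the intermediate state after 1 month:
P = P(Volatile→Volatile)·P(Volatile→Flat) + P(Volatile→Flat)·P(Flat→Flat)
  = 0.65×0.35 + 0.35×0.55
  = 0.2275 + 0.1925 = 0.4200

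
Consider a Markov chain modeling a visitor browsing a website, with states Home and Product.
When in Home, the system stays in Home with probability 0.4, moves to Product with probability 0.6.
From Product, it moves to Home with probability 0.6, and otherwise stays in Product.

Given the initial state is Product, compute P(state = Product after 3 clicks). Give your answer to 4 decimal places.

0.4960

Propagate the distribution vector 3 clicks from Product.
After 0 clicks: (0.0000, 1.0000)
After 1 click: (0.6000, 0.4000)
After 2 clicks: (0.4800, 0.5200)
After 3 clicks: (0.5040, 0.4960)
P(in Product after 3 clicks) = 0.4960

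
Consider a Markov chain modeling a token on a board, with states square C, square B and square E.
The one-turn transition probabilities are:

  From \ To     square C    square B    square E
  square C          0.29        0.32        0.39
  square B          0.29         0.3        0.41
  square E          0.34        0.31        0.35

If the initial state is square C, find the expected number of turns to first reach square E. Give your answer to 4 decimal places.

2.5235

Let t(s) be the expected number of turns to first reach square E from state s, with t(square E) = 0. Conditioning on the first turn:
t(square C) = 1 + 0.29·t(square C) + 0.32·t(square B)
t(square B) = 1 + 0.29·t(square C) + 0.3·t(square B)
Solving: t(square C) = 2.5235, t(square B) = 2.4740.
Expected turns from square C to square E: 2.5235.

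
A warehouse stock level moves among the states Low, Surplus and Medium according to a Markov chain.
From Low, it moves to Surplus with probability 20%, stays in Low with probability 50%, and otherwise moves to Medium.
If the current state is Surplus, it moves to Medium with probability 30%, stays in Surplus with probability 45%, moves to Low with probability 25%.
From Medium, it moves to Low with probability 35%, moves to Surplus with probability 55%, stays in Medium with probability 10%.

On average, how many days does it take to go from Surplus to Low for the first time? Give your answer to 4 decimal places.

3.6364

Let t(s) be the expected number of days to first reach Low from state s, with t(Low) = 0. Conditioning on the first day:
t(Surplus) = 1 + 0.45·t(Surplus) + 0.3·t(Medium)
t(Medium) = 1 + 0.55·t(Surplus) + 0.1·t(Medium)
Solving: t(Surplus) = 3.6364, t(Medium) = 3.3333.
Expected days from Surplus to Low: 3.6364.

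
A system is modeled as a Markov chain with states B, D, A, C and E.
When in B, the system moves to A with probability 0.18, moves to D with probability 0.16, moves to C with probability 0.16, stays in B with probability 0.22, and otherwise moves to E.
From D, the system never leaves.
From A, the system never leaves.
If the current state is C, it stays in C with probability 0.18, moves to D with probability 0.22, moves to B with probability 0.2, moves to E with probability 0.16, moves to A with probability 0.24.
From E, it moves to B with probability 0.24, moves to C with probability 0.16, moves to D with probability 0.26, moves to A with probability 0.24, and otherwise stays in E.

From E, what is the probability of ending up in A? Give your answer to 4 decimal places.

Let h(s) be the probability of absorption at A starting from transient state s. Then h(A) = 1 and h(D) = 0. By first-step analysis:
h(B) = 0.22·h(B) + 0.16·0 + 0.18·1 + 0.16·h(C) + 0.28·h(E)
h(C) = 0.2·h(B) + 0.22·0 + 0.24·1 + 0.18·h(C) + 0.16·h(E)
h(E) = 0.24·h(B) + 0.26·0 + 0.24·1 + 0.16·h(C) + 0.1·h(E)
Solving: h(B) = 0.5141, h(C) = 0.5147, h(E) = 0.4953.
Starting from E, the probability is 0.4953.

0.4953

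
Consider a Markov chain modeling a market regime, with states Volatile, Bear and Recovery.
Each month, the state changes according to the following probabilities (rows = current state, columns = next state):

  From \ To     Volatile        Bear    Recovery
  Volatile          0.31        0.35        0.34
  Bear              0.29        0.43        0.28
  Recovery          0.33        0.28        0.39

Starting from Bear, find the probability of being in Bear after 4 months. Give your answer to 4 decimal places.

0.3551

Propagate the distribution vector 4 months from Bear.
After 0 months: (0.0000, 1.0000, 0.0000)
After 1 month: (0.2900, 0.4300, 0.2800)
After 2 months: (0.3070, 0.3648, 0.3282)
After 3 months: (0.3093, 0.3562, 0.3345)
After 4 months: (0.3096, 0.3551, 0.3354)
P(in Bear after 4 months) = 0.3551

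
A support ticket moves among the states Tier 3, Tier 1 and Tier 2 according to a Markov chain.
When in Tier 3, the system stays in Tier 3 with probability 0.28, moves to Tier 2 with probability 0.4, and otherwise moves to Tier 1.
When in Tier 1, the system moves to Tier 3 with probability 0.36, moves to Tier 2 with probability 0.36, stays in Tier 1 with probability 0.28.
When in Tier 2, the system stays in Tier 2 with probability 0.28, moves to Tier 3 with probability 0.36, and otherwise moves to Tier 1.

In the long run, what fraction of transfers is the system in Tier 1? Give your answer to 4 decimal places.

Let the stationary distribution be π with π = πP and π_1 + π_2 + π_3 = 1.
π_1 = 0.28·π_1 + 0.36·π_2 + 0.36·π_3
π_2 = 0.32·π_1 + 0.28·π_2 + 0.36·π_3
Solving with the normalization constraint gives π = (0.3333, 0.3210, 0.3457).
So the stationary probability of Tier 1 is 0.3210.

0.3210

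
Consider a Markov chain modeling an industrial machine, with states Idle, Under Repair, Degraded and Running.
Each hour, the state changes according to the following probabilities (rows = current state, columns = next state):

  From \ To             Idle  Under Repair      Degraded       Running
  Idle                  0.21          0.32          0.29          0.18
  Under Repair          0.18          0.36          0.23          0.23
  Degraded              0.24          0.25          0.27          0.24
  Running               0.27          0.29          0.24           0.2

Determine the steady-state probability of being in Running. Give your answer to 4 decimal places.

0.2150

Let the stationary distribution be π with π = πP and π_1 + π_2 + π_3 + π_4 = 1.
π_1 = 0.21·π_1 + 0.18·π_2 + 0.24·π_3 + 0.27·π_4
π_2 = 0.32·π_1 + 0.36·π_2 + 0.25·π_3 + 0.29·π_4
π_3 = 0.29·π_1 + 0.23·π_2 + 0.27·π_3 + 0.24·π_4
Solving with the normalization constraint gives π = (0.2213, 0.3080, 0.2557, 0.2150).
So the stationary probability of Running is 0.2150.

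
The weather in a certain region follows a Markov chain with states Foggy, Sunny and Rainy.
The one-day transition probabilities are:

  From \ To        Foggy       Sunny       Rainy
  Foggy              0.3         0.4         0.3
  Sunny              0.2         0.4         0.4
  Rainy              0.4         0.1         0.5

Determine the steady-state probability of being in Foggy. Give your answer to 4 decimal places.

Let the stationary distribution be π with π = πP and π_1 + π_2 + π_3 = 1.
π_1 = 0.3·π_1 + 0.2·π_2 + 0.4·π_3
π_2 = 0.4·π_1 + 0.4·π_2 + 0.1·π_3
Solving with the normalization constraint gives π = (0.3133, 0.2771, 0.4096).
So the stationary probability of Foggy is 0.3133.

0.3133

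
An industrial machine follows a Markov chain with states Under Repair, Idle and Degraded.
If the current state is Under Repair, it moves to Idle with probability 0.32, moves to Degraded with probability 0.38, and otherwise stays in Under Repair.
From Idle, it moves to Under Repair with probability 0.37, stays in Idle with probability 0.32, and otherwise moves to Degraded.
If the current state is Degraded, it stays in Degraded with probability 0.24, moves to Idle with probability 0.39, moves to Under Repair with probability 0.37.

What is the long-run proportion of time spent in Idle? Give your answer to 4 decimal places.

Let the stationary distribution be π with π = πP and π_1 + π_2 + π_3 = 1.
π_1 = 0.3·π_1 + 0.37·π_2 + 0.37·π_3
π_2 = 0.32·π_1 + 0.32·π_2 + 0.39·π_3
Solving with the normalization constraint gives π = (0.3458, 0.3419, 0.3123).
So the stationary probability of Idle is 0.3419.

0.3419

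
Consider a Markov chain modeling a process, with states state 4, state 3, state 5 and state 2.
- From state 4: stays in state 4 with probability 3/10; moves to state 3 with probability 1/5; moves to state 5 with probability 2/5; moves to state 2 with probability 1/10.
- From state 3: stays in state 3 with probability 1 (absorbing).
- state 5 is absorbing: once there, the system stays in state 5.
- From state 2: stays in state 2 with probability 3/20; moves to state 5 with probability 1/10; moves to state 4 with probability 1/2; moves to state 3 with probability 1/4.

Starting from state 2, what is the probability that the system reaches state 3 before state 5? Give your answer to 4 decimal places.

0.5046

Let h(s) be the probability of absorption at state 3 starting from transient state s. Then h(state 3) = 1 and h(state 5) = 0. By first-step analysis:
h(state 4) = 0.3·h(state 4) + 0.2·1 + 0.4·0 + 0.1·h(state 2)
h(state 2) = 0.5·h(state 4) + 0.25·1 + 0.1·0 + 0.15·h(state 2)
Solving: h(state 4) = 0.3578, h(state 2) = 0.5046.
Starting from state 2, the probability is 0.5046.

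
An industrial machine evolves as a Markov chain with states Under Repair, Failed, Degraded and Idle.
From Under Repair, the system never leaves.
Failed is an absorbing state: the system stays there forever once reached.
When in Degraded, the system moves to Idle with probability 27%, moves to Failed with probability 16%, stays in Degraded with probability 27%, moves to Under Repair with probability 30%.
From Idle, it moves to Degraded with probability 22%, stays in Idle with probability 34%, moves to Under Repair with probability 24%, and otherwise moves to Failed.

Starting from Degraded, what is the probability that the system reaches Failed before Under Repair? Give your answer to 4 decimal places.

Let h(s) be the probability of absorption at Failed starting from transient state s. Then h(Failed) = 1 and h(Under Repair) = 0. By first-step analysis:
h(Degraded) = 0.3·0 + 0.16·1 + 0.27·h(Degraded) + 0.27·h(Idle)
h(Idle) = 0.24·0 + 0.2·1 + 0.22·h(Degraded) + 0.34·h(Idle)
Solving: h(Degraded) = 0.3778, h(Idle) = 0.4290.
Starting from Degraded, the probability is 0.3778.

0.3778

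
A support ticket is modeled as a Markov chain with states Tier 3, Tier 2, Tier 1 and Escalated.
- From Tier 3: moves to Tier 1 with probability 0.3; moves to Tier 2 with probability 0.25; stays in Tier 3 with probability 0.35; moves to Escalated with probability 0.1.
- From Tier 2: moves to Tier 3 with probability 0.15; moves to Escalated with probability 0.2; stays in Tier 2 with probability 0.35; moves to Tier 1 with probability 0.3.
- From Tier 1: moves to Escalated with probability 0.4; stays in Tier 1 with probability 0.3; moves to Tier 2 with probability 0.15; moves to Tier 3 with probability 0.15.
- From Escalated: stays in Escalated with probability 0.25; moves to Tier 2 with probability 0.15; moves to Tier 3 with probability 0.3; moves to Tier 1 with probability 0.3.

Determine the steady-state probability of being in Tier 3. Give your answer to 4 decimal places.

Let the stationary distribution be π with π = πP and π_1 + π_2 + π_3 + π_4 = 1.
π_1 = 0.35·π_1 + 0.15·π_2 + 0.15·π_3 + 0.3·π_4
π_2 = 0.25·π_1 + 0.35·π_2 + 0.15·π_3 + 0.15·π_4
π_3 = 0.3·π_1 + 0.3·π_2 + 0.3·π_3 + 0.3·π_4
Solving with the normalization constraint gives π = (0.2342, 0.2168, 0.3000, 0.2490).
So the stationary probability of Tier 3 is 0.2342.

0.2342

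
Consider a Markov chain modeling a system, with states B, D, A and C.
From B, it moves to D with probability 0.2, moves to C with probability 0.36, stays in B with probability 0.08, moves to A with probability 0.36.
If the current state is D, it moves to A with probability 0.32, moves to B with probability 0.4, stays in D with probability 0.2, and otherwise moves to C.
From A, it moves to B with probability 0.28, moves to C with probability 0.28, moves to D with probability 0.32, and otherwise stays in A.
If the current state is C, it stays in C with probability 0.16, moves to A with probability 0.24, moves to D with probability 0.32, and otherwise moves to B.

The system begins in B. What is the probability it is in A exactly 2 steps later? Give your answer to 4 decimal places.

Propagate the distribution vector 2 steps from B.
After 0 steps: (1.0000, 0.0000, 0.0000, 0.0000)
After 1 step: (0.0800, 0.2000, 0.3600, 0.3600)
After 2 steps: (0.2880, 0.2864, 0.2224, 0.2032)
P(in A after 2 steps) = 0.2224

0.2224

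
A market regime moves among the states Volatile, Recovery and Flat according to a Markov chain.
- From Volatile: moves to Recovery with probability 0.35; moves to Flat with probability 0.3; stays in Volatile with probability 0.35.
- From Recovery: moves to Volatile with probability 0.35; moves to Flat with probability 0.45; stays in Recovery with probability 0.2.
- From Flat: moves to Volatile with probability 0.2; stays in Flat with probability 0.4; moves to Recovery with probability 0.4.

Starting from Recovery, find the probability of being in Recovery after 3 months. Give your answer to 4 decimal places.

Propagate the distribution vector 3 months from Recovery.
After 0 months: (0.0000, 1.0000, 0.0000)
After 1 month: (0.3500, 0.2000, 0.4500)
After 2 months: (0.2825, 0.3425, 0.3750)
After 3 months: (0.2938, 0.3174, 0.3889)
P(in Recovery after 3 months) = 0.3174

0.3174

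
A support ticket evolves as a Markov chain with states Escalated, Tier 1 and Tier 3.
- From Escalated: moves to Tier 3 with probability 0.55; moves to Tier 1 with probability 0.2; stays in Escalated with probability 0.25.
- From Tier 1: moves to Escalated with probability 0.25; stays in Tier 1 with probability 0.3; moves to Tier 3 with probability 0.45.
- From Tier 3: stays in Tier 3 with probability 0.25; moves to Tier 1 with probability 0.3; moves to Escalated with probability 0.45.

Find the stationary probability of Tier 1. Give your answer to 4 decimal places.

Let the stationary distribution be π with π = πP and π_1 + π_2 + π_3 = 1.
π_1 = 0.25·π_1 + 0.25·π_2 + 0.45·π_3
π_2 = 0.2·π_1 + 0.3·π_2 + 0.3·π_3
Solving with the normalization constraint gives π = (0.3305, 0.2669, 0.4025).
So the stationary probability of Tier 1 is 0.2669.

0.2669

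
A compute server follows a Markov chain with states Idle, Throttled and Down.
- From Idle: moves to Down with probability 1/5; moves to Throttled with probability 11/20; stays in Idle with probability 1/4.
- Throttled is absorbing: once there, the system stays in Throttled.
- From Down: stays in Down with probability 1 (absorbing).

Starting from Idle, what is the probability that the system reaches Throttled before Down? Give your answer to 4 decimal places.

Let h(s) be the probability of absorption at Throttled starting from transient state s. Then h(Throttled) = 1 and h(Down) = 0. By first-step analysis:
h(Idle) = 0.25·h(Idle) + 0.55·1 + 0.2·0
Solving: h(Idle) = 0.7333.
Starting from Idle, the probability is 0.7333.

0.7333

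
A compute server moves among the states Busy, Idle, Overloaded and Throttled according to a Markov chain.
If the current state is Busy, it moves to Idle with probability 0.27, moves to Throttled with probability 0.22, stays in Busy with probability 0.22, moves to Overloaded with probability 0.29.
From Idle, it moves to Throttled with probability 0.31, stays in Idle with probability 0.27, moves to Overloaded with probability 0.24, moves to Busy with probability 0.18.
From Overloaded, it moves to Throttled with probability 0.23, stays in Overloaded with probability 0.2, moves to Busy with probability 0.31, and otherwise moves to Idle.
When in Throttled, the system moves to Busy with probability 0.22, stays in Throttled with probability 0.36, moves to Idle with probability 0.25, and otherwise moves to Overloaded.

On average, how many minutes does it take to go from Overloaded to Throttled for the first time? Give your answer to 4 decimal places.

4.0211

Let t(s) be the expected number of minutes to first reach Throttled from state s, with t(Throttled) = 0. Conditioning on the first minute:
t(Busy) = 1 + 0.22·t(Busy) + 0.27·t(Idle) + 0.29·t(Overloaded)
t(Idle) = 1 + 0.18·t(Busy) + 0.27·t(Idle) + 0.24·t(Overloaded)
t(Overloaded) = 1 + 0.31·t(Busy) + 0.26·t(Idle) + 0.2·t(Overloaded)
Solving: t(Busy) = 4.0550, t(Idle) = 3.6917, t(Overloaded) = 4.0211.
Expected minutes from Overloaded to Throttled: 4.0211.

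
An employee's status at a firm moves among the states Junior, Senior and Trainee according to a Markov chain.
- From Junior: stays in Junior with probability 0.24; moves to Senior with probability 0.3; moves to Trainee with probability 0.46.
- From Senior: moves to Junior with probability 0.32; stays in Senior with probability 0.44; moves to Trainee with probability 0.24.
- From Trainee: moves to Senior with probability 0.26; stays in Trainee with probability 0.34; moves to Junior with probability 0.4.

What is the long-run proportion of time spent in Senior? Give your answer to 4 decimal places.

0.3328

Let the stationary distribution be π with π = πP and π_1 + π_2 + π_3 = 1.
π_1 = 0.24·π_1 + 0.32·π_2 + 0.4·π_3
π_2 = 0.3·π_1 + 0.44·π_2 + 0.26·π_3
Solving with the normalization constraint gives π = (0.3219, 0.3328, 0.3453).
So the stationary probability of Senior is 0.3328.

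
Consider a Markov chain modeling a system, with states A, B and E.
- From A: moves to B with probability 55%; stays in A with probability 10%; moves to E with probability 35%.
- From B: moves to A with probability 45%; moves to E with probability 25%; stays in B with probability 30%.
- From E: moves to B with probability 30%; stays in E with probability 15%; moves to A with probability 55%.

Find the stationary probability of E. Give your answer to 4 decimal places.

0.2593

Let the stationary distribution be π with π = πP and π_1 + π_2 + π_3 = 1.
π_1 = 0.1·π_1 + 0.45·π_2 + 0.55·π_3
π_2 = 0.55·π_1 + 0.3·π_2 + 0.3·π_3
Solving with the normalization constraint gives π = (0.3525, 0.3881, 0.2593).
So the stationary probability of E is 0.2593.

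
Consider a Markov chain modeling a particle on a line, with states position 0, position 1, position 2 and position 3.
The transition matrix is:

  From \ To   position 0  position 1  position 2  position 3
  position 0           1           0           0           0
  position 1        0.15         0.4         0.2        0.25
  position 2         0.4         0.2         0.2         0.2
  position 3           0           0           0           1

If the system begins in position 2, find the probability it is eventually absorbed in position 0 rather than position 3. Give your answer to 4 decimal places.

0.6136

Let h(s) be the probability of absorption at position 0 starting from transient state s. Then h(position 0) = 1 and h(position 3) = 0. By first-step analysis:
h(position 1) = 0.15·1 + 0.4·h(position 1) + 0.2·h(position 2) + 0.25·0
h(position 2) = 0.4·1 + 0.2·h(position 1) + 0.2·h(position 2) + 0.2·0
Solving: h(position 1) = 0.4545, h(position 2) = 0.6136.
Starting from position 2, the probability is 0.6136.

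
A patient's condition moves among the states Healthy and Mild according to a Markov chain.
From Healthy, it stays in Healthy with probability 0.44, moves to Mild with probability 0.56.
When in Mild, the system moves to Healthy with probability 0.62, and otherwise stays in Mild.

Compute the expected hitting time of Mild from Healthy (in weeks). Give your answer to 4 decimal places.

1.7857

Let t(s) be the expected number of weeks to first reach Mild from state s, with t(Mild) = 0. Conditioning on the first week:
t(Healthy) = 1 + 0.44·t(Healthy)
Solving: t(Healthy) = 1.7857.
Expected weeks from Healthy to Mild: 1.7857.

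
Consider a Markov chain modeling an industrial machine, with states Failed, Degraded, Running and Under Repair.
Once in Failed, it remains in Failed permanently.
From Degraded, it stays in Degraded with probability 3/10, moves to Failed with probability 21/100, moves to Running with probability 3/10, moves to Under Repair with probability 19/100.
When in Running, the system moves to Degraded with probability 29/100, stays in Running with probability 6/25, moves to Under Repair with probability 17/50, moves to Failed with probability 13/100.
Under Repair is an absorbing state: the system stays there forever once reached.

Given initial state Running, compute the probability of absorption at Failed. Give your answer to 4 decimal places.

0.3413

Let h(s) be the probability of absorption at Failed starting from transient state s. Then h(Failed) = 1 and h(Under Repair) = 0. By first-step analysis:
h(Degraded) = 0.21·1 + 0.3·h(Degraded) + 0.3·h(Running) + 0.19·0
h(Running) = 0.13·1 + 0.29·h(Degraded) + 0.24·h(Running) + 0.34·0
Solving: h(Degraded) = 0.4463, h(Running) = 0.3413.
Starting from Running, the probability is 0.3413.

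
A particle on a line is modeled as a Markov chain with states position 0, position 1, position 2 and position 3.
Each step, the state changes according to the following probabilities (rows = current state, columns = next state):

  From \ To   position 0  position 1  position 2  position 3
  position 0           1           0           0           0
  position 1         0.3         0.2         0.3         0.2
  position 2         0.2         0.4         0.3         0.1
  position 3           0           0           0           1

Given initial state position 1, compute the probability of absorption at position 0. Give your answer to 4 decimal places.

0.6136

Let h(s) be the probability of absorption at position 0 starting from transient state s. Then h(position 0) = 1 and h(position 3) = 0. By first-step analysis:
h(position 1) = 0.3·1 + 0.2·h(position 1) + 0.3·h(position 2) + 0.2·0
h(position 2) = 0.2·1 + 0.4·h(position 1) + 0.3·h(position 2) + 0.1·0
Solving: h(position 1) = 0.6136, h(position 2) = 0.6364.
Starting from position 1, the probability is 0.6136.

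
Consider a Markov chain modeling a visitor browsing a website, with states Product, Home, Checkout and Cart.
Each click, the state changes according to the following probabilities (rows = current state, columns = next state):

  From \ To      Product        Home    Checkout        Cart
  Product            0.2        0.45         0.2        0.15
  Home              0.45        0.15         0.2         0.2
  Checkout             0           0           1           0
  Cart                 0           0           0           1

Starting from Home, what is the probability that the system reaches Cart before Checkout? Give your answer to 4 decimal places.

0.4764

Let h(s) be the probability of absorption at Cart starting from transient state s. Then h(Cart) = 1 and h(Checkout) = 0. By first-step analysis:
h(Product) = 0.2·h(Product) + 0.45·h(Home) + 0.2·0 + 0.15·1
h(Home) = 0.45·h(Product) + 0.15·h(Home) + 0.2·0 + 0.2·1
Solving: h(Product) = 0.4555, h(Home) = 0.4764.
Starting from Home, the probability is 0.4764.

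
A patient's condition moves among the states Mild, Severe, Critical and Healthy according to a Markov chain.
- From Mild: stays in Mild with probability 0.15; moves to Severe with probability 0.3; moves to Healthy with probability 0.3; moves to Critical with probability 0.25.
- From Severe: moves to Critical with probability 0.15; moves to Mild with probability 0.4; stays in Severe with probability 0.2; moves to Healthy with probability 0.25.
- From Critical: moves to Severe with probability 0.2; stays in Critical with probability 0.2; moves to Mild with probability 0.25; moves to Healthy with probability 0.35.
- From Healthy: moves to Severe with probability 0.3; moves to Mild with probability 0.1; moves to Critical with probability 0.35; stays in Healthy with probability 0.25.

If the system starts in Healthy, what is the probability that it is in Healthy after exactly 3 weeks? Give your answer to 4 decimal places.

Propagate the distribution vector 3 weeks from Healthy.
After 0 weeks: (0.0000, 0.0000, 0.0000, 1.0000)
After 1 week: (0.1000, 0.3000, 0.3500, 0.2500)
After 2 weeks: (0.2475, 0.2350, 0.2275, 0.2900)
After 3 weeks: (0.2170, 0.2538, 0.2441, 0.2851)
P(in Healthy after 3 weeks) = 0.2851

0.2851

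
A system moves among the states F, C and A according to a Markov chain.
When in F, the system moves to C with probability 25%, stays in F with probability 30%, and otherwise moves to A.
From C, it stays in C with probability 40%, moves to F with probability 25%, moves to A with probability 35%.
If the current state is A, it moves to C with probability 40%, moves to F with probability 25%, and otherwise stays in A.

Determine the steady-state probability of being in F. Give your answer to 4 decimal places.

Let the stationary distribution be π with π = πP and π_1 + π_2 + π_3 = 1.
π_1 = 0.3·π_1 + 0.25·π_2 + 0.25·π_3
π_2 = 0.25·π_1 + 0.4·π_2 + 0.4·π_3
Solving with the normalization constraint gives π = (0.2632, 0.3605, 0.3763).
So the stationary probability of F is 0.2632.

0.2632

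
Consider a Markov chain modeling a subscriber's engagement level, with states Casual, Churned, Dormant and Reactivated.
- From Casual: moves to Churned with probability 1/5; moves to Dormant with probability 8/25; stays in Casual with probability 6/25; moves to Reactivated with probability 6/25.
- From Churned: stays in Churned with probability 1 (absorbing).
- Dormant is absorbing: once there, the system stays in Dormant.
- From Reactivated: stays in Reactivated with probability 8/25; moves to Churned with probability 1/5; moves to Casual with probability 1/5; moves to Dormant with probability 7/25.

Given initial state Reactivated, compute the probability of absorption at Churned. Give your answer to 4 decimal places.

Let h(s) be the probability of absorption at Churned starting from transient state s. Then h(Churned) = 1 and h(Dormant) = 0. By first-step analysis:
h(Casual) = 0.24·h(Casual) + 0.2·1 + 0.32·0 + 0.24·h(Reactivated)
h(Reactivated) = 0.2·h(Casual) + 0.2·1 + 0.28·0 + 0.32·h(Reactivated)
Solving: h(Casual) = 0.3925, h(Reactivated) = 0.4096.
Starting from Reactivated, the probability is 0.4096.

0.4096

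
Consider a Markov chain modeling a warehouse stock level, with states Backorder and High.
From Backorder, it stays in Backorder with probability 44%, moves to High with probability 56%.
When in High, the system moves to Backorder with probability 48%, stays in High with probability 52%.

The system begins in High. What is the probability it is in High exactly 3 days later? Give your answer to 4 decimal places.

0.5384

Propagate the distribution vector 3 days from High.
After 0 days: (0.0000, 1.0000)
After 1 day: (0.4800, 0.5200)
After 2 days: (0.4608, 0.5392)
After 3 days: (0.4616, 0.5384)
P(in High after 3 days) = 0.5384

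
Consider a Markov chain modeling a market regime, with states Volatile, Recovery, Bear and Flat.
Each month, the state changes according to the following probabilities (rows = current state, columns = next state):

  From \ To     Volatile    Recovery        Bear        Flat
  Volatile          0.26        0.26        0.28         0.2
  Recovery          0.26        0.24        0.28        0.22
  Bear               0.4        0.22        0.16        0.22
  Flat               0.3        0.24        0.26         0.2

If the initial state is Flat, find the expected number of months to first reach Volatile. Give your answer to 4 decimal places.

3.1781

Let t(s) be the expected number of months to first reach Volatile from state s, with t(Volatile) = 0. Conditioning on the first month:
t(Recovery) = 1 + 0.24·t(Recovery) + 0.28·t(Bear) + 0.22·t(Flat)
t(Bear) = 1 + 0.22·t(Recovery) + 0.16·t(Bear) + 0.22·t(Flat)
t(Flat) = 1 + 0.24·t(Recovery) + 0.26·t(Bear) + 0.2·t(Flat)
Solving: t(Recovery) = 3.2994, t(Bear) = 2.8869, t(Flat) = 3.1781.
Expected months from Flat to Volatile: 3.1781.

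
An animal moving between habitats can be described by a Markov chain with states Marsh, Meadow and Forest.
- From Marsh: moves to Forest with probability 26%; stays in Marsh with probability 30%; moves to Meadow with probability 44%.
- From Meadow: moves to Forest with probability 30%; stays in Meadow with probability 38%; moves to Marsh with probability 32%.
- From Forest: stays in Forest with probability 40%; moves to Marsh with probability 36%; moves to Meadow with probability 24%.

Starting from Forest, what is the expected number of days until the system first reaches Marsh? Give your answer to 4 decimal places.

2.8667

Let t(s) be the expected number of days to first reach Marsh from state s, with t(Marsh) = 0. Conditioning on the first day:
t(Meadow) = 1 + 0.38·t(Meadow) + 0.3·t(Forest)
t(Forest) = 1 + 0.24·t(Meadow) + 0.4·t(Forest)
Solving: t(Meadow) = 3.0000, t(Forest) = 2.8667.
Expected days from Forest to Marsh: 2.8667.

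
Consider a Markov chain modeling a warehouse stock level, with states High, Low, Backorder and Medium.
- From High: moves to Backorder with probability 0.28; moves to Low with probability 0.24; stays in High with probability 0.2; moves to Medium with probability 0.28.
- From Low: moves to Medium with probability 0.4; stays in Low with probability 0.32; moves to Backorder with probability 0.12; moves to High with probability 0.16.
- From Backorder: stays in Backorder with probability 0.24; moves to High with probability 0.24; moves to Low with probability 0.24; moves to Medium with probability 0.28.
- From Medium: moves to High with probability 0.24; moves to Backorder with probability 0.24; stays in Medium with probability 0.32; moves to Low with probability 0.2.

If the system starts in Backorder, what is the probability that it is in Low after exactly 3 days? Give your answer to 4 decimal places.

0.2470

Propagate the distribution vector 3 days from Backorder.
After 0 days: (0.0000, 0.0000, 1.0000, 0.0000)
After 1 day: (0.2400, 0.2400, 0.2400, 0.2800)
After 2 days: (0.2112, 0.2480, 0.2208, 0.3200)
After 3 days: (0.2117, 0.2470, 0.2187, 0.3226)
P(in Low after 3 days) = 0.2470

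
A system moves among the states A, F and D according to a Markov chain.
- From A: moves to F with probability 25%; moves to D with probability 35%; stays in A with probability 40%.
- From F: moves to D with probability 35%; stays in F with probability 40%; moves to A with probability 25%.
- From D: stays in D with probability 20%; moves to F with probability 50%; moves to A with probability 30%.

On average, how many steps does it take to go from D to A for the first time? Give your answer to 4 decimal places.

Let t(s) be the expected number of steps to first reach A from state s, with t(A) = 0. Conditioning on the first step:
t(F) = 1 + 0.4·t(F) + 0.35·t(D)
t(D) = 1 + 0.5·t(F) + 0.2·t(D)
Solving: t(F) = 3.7705, t(D) = 3.6066.
Expected steps from D to A: 3.6066.

3.6066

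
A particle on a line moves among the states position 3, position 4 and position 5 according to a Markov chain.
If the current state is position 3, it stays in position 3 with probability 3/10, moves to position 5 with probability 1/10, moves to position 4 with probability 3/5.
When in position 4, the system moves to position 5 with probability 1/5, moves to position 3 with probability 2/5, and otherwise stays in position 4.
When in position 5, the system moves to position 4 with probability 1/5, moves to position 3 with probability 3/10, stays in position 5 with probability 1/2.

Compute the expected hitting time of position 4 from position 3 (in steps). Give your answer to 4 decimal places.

1.8750

Let t(s) be the expected number of steps to first reach position 4 from state s, with t(position 4) = 0. Conditioning on the first step:
t(position 3) = 1 + 0.3·t(position 3) + 0.1·t(position 5)
t(position 5) = 1 + 0.3·t(position 3) + 0.5·t(position 5)
Solving: t(position 3) = 1.8750, t(position 5) = 3.1250.
Expected steps from position 3 to position 4: 1.8750.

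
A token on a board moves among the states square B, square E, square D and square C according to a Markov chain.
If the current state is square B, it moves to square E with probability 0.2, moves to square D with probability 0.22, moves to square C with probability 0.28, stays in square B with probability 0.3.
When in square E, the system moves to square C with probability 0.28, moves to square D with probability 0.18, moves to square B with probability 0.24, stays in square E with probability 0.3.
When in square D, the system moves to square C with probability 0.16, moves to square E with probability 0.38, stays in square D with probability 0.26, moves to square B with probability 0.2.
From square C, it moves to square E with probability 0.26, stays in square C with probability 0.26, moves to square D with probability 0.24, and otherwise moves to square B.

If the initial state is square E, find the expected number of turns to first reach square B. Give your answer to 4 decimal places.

Let t(s) be the expected number of turns to first reach square B from state s, with t(square B) = 0. Conditioning on the first turn:
t(square E) = 1 + 0.3·t(square E) + 0.18·t(square D) + 0.28·t(square C)
t(square D) = 1 + 0.38·t(square E) + 0.26·t(square D) + 0.16·t(square C)
t(square C) = 1 + 0.26·t(square E) + 0.24·t(square D) + 0.26·t(square C)
Solving: t(square E) = 4.3192, t(square D) = 4.5056, t(square C) = 4.3302.
Expected turns from square E to square B: 4.3192.

4.3192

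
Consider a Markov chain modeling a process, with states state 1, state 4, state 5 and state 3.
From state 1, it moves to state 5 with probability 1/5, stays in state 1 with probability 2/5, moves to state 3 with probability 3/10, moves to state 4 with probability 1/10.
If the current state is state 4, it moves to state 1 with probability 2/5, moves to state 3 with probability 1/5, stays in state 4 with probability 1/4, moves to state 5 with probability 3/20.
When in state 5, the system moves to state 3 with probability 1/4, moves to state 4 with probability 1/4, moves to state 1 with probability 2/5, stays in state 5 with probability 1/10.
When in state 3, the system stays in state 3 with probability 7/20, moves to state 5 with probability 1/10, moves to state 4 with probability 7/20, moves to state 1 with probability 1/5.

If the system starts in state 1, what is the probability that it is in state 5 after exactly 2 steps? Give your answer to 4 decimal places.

0.1450

Propagate the distribution vector 2 steps from state 1.
After 0 steps: (1.0000, 0.0000, 0.0000, 0.0000)
After 1 step: (0.4000, 0.1000, 0.2000, 0.3000)
After 2 steps: (0.3400, 0.2200, 0.1450, 0.2950)
P(in state 5 after 2 steps) = 0.1450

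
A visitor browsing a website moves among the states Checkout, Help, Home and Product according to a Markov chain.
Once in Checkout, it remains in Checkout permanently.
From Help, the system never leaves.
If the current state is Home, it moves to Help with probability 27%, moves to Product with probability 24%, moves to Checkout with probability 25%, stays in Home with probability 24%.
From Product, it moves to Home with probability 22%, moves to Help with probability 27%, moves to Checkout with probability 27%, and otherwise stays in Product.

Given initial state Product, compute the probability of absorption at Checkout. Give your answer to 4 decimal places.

0.4958

Let h(s) be the probability of absorption at Checkout starting from transient state s. Then h(Checkout) = 1 and h(Help) = 0. By first-step analysis:
h(Home) = 0.25·1 + 0.27·0 + 0.24·h(Home) + 0.24·h(Product)
h(Product) = 0.27·1 + 0.27·0 + 0.22·h(Home) + 0.24·h(Product)
Solving: h(Home) = 0.4855, h(Product) = 0.4958.
Starting from Product, the probability is 0.4958.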